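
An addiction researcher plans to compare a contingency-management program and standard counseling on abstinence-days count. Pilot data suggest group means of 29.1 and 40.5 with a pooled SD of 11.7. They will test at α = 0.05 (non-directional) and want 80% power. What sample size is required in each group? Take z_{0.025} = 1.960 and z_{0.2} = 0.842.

Cohen's d = |M₁ − M₂| / SD_pooled = |29.1 − 40.5| / 11.7 = 11.4 / 11.7 = 0.974.
For two independent groups with equal n: n = 2·((z_{α/2} + z_β) / d)².
z_{α/2} + z_β = 1.960 + 0.842 = 2.802.
n = 2 × (2.802 / 0.974)² = 2 × 2.877² = 2 × 8.28 = 16.6.
Round up to the next whole participant.

n = 17 per group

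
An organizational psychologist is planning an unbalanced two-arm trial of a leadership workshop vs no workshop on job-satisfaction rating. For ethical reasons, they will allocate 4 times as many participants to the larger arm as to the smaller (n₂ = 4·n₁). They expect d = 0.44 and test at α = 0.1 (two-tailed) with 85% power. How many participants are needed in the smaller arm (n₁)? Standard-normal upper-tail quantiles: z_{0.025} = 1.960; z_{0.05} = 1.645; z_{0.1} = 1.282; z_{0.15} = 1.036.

n₁ = 47

With allocation ratio k = n₂/n₁ = 4, Var(x̄₁−x̄₂) = σ²(1/n₁ + 1/(k·n₁)) = σ²·(k+1)/(k·n₁).
So n₁ = (1 + 1/k)·((z_{α/2} + z_β)/d)² = 1.250 × (2.681/0.44)².
n₁ = 1.250 × 37.13 = 46.4.
Round up: n₁ = 47, giving n₂ = 4 × 47 = 188.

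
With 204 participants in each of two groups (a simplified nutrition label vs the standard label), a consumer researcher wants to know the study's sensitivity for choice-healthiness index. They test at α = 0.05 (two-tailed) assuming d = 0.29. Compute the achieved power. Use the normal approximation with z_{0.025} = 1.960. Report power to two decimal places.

power ≈ 0.83

For two equal groups, power = Φ(d·√(n/2) − z_{α/2}).
d·√(n/2) = 0.29 × √(204/2) = 0.29 × 10.100 = 2.929.
z_β = 2.929 − 1.960 = 0.969.
Power = Φ(0.969) = 0.834.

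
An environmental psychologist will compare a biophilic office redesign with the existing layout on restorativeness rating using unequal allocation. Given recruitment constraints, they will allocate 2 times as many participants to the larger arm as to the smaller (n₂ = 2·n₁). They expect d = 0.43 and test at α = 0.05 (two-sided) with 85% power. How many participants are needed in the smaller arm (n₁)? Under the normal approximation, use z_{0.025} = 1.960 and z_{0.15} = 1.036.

With allocation ratio k = n₂/n₁ = 2, Var(x̄₁−x̄₂) = σ²(1/n₁ + 1/(k·n₁)) = σ²·(k+1)/(k·n₁).
So n₁ = (1 + 1/k)·((z_{α/2} + z_β)/d)² = 1.500 × (2.996/0.43)².
n₁ = 1.500 × 48.55 = 72.8.
Round up: n₁ = 73, giving n₂ = 2 × 73 = 146.

n₁ = 73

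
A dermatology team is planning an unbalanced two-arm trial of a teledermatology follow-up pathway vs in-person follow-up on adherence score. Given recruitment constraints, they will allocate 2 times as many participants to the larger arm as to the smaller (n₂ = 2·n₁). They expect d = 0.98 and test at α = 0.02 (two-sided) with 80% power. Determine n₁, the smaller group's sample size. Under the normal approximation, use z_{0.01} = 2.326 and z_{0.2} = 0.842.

With allocation ratio k = n₂/n₁ = 2, Var(x̄₁−x̄₂) = σ²(1/n₁ + 1/(k·n₁)) = σ²·(k+1)/(k·n₁).
So n₁ = (1 + 1/k)·((z_{α/2} + z_β)/d)² = 1.500 × (3.168/0.98)².
n₁ = 1.500 × 10.45 = 15.7.
Round up: n₁ = 16, giving n₂ = 2 × 16 = 32.

n₁ = 16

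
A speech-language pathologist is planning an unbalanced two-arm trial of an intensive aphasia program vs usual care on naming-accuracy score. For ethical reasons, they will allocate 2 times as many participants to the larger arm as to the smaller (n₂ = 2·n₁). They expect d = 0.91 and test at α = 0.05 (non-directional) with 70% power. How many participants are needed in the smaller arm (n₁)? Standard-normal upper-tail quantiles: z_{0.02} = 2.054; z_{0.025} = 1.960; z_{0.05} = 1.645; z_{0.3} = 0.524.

With allocation ratio k = n₂/n₁ = 2, Var(x̄₁−x̄₂) = σ²(1/n₁ + 1/(k·n₁)) = σ²·(k+1)/(k·n₁).
So n₁ = (1 + 1/k)·((z_{α/2} + z_β)/d)² = 1.500 × (2.484/0.91)².
n₁ = 1.500 × 7.45 = 11.2.
Round up: n₁ = 12, giving n₂ = 2 × 12 = 24.

n₁ = 12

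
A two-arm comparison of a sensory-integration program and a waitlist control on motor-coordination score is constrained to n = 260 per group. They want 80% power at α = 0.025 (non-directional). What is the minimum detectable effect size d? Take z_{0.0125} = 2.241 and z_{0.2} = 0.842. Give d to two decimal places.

d_min ≈ 0.27

For two independent groups of n = 260 each: d_min = (z_{α/2} + z_β)·√(2/n).
z-sum = 2.241 + 0.842 = 3.083.
d_min = 3.083 × √(2/260) = 3.083 × 0.0877 = 0.270.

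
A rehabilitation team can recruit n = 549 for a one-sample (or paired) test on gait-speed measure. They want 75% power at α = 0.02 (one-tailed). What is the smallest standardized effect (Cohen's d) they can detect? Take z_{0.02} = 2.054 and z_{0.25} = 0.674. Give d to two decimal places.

For a single sample (or paired design) of n = 549: d_min = (z_{α} + z_β)/√n.
z-sum = 2.054 + 0.674 = 2.728.
d_min = 2.728 / √549 = 2.728 / 23.431 = 0.116.

d_min ≈ 0.12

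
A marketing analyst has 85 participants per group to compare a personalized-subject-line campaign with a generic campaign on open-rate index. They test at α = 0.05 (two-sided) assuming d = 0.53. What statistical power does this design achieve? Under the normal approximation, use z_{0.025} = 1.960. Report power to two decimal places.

power ≈ 0.93

For two equal groups, power = Φ(d·√(n/2) − z_{α/2}).
d·√(n/2) = 0.53 × √(85/2) = 0.53 × 6.519 = 3.455.
z_β = 3.455 − 1.960 = 1.495.
Power = Φ(1.495) = 0.933.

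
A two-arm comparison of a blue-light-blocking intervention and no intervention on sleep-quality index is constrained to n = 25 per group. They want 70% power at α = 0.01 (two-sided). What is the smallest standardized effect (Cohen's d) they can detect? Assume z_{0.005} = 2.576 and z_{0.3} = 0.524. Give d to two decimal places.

d_min ≈ 0.88

For two independent groups of n = 25 each: d_min = (z_{α/2} + z_β)·√(2/n).
z-sum = 2.576 + 0.524 = 3.100.
d_min = 3.100 × √(2/25) = 3.100 × 0.2828 = 0.877.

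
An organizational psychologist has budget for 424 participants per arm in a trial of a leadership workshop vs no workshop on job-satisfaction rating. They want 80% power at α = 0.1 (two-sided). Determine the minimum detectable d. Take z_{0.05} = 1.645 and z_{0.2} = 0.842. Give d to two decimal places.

d_min ≈ 0.17

For two independent groups of n = 424 each: d_min = (z_{α/2} + z_β)·√(2/n).
z-sum = 1.645 + 0.842 = 2.487.
d_min = 2.487 × √(2/424) = 2.487 × 0.0687 = 0.171.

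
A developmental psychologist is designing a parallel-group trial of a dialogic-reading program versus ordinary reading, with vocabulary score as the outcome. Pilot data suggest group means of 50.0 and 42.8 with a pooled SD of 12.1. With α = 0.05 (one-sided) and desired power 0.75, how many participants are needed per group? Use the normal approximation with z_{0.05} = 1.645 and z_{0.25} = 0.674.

Cohen's d = |M₁ − M₂| / SD_pooled = |50.0 − 42.8| / 12.1 = 7.2 / 12.1 = 0.595.
For two independent groups with equal n: n = 2·((z_{α} + z_β) / d)².
z_{α} + z_β = 1.645 + 0.674 = 2.319.
n = 2 × (2.319 / 0.595)² = 2 × 3.897² = 2 × 15.19 = 30.4.
Round up to the next whole participant.

n = 31 per group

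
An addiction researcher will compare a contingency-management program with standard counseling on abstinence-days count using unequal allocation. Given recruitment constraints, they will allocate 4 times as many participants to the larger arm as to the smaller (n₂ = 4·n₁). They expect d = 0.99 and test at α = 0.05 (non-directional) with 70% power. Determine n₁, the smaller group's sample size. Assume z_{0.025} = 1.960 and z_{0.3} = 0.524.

n₁ = 8

With allocation ratio k = n₂/n₁ = 4, Var(x̄₁−x̄₂) = σ²(1/n₁ + 1/(k·n₁)) = σ²·(k+1)/(k·n₁).
So n₁ = (1 + 1/k)·((z_{α/2} + z_β)/d)² = 1.250 × (2.484/0.99)².
n₁ = 1.250 × 6.30 = 7.9.
Round up: n₁ = 8, giving n₂ = 4 × 8 = 32.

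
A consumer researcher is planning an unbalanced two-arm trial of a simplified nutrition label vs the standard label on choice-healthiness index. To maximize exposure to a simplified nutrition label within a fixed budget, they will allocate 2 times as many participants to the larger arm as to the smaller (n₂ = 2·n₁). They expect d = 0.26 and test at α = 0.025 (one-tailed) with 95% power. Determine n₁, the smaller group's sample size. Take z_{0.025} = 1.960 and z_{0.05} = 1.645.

With allocation ratio k = n₂/n₁ = 2, Var(x̄₁−x̄₂) = σ²(1/n₁ + 1/(k·n₁)) = σ²·(k+1)/(k·n₁).
So n₁ = (1 + 1/k)·((z_{α} + z_β)/d)² = 1.500 × (3.605/0.26)².
n₁ = 1.500 × 192.25 = 288.4.
Round up: n₁ = 289, giving n₂ = 2 × 289 = 578.

n₁ = 289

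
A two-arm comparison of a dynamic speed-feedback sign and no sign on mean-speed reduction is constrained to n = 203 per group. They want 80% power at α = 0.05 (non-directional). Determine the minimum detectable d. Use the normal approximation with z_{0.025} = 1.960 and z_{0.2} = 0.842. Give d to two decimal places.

For two independent groups of n = 203 each: d_min = (z_{α/2} + z_β)·√(2/n).
z-sum = 1.960 + 0.842 = 2.802.
d_min = 2.802 × √(2/203) = 2.802 × 0.0993 = 0.278.

d_min ≈ 0.28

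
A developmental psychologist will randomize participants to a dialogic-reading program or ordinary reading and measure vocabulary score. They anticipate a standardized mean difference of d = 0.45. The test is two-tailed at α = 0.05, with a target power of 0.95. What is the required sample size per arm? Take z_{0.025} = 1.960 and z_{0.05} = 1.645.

n = 129 per group

For two independent groups with equal n: n = 2·((z_{α/2} + z_β) / d)².
z_{α/2} + z_β = 1.960 + 1.645 = 3.605.
n = 2 × (3.605 / 0.45)² = 2 × 8.011² = 2 × 64.18 = 128.4.
Round up to the next whole participant.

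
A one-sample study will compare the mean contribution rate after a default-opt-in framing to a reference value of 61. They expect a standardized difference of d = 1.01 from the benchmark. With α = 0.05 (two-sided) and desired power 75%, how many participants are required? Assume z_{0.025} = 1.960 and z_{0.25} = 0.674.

n = 7

For a one-sample test: n = ((z_{α/2} + z_β) / d)².
z_{α/2} + z_β = 1.960 + 0.674 = 2.634.
n = (2.634 / 1.01)² = 2.608² = 6.80.
Round up.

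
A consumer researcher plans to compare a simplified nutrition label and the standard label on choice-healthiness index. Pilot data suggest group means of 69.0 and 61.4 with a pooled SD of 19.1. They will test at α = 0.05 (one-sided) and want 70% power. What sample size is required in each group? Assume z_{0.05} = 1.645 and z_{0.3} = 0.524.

n = 60 per group

Cohen's d = |M₁ − M₂| / SD_pooled = |69.0 − 61.4| / 19.1 = 7.6 / 19.1 = 0.398.
For two independent groups with equal n: n = 2·((z_{α} + z_β) / d)².
z_{α} + z_β = 1.645 + 0.524 = 2.169.
n = 2 × (2.169 / 0.398)² = 2 × 5.450² = 2 × 29.70 = 59.4.
Round up to the next whole participant.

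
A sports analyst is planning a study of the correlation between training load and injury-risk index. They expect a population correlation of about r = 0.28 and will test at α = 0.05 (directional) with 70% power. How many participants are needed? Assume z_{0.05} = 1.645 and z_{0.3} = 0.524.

n = 60

Fisher's z: C = ½·ln((1+r)/(1−r)) = ½·ln(1.7778) = 0.2877.
n = ((z_{α} + z_β)/C)² + 3.
(1.645 + 0.524) / 0.2877 = 2.169 / 0.2877 = 7.539.
n = 7.539² + 3 = 56.84 + 3 = 59.8.
Round up.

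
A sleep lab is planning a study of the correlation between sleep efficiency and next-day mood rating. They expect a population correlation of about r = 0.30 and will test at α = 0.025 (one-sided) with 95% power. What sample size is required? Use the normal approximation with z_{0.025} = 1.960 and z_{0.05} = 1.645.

n = 139

Fisher's z: C = ½·ln((1+r)/(1−r)) = ½·ln(1.8571) = 0.3095.
n = ((z_{α} + z_β)/C)² + 3.
(1.960 + 1.645) / 0.3095 = 3.605 / 0.3095 = 11.648.
n = 11.648² + 3 = 135.67 + 3 = 138.7.
Round up.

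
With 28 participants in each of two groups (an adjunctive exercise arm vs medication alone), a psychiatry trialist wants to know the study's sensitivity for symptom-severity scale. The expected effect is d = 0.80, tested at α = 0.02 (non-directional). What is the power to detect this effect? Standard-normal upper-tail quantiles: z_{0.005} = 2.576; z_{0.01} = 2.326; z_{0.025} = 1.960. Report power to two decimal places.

For two equal groups, power = Φ(d·√(n/2) − z_{α/2}).
d·√(n/2) = 0.80 × √(28/2) = 0.80 × 3.742 = 2.993.
z_β = 2.993 − 2.326 = 0.667.
Power = Φ(0.667) = 0.748.

power ≈ 0.75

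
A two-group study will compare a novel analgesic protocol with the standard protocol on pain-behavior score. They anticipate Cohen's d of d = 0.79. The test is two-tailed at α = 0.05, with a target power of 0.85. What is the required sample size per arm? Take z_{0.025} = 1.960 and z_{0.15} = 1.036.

For two independent groups with equal n: n = 2·((z_{α/2} + z_β) / d)².
z_{α/2} + z_β = 1.960 + 1.036 = 2.996.
n = 2 × (2.996 / 0.79)² = 2 × 3.792² = 2 × 14.38 = 28.8.
Round up to the next whole participant.

n = 29 per group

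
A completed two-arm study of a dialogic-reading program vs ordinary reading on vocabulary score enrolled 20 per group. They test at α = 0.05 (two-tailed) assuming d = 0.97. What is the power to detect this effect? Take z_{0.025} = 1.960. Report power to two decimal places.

For two equal groups, power = Φ(d·√(n/2) − z_{α/2}).
d·√(n/2) = 0.97 × √(20/2) = 0.97 × 3.162 = 3.067.
z_β = 3.067 − 1.960 = 1.107.
Power = Φ(1.107) = 0.866.

power ≈ 0.87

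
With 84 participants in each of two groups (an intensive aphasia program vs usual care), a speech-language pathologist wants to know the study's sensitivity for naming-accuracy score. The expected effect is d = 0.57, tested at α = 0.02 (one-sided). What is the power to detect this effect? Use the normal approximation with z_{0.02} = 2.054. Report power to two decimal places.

For two equal groups, power = Φ(d·√(n/2) − z_{α}).
d·√(n/2) = 0.57 × √(84/2) = 0.57 × 6.481 = 3.694.
z_β = 3.694 − 2.054 = 1.640.
Power = Φ(1.640) = 0.949.

power ≈ 0.95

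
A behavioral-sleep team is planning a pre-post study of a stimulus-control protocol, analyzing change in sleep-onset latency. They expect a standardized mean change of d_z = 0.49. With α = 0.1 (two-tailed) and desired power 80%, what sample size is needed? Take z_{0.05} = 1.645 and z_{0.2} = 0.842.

For a paired (one-sample on differences) test: n = ((z_{α/2} + z_β) / d)².
z_{α/2} + z_β = 1.645 + 0.842 = 2.487.
n = (2.487 / 0.49)² = 5.076² = 25.76.
Round up.

n = 26 pairs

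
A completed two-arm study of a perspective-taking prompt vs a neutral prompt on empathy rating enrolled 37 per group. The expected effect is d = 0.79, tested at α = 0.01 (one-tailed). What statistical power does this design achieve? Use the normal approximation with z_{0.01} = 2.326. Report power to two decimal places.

power ≈ 0.86

For two equal groups, power = Φ(d·√(n/2) − z_{α}).
d·√(n/2) = 0.79 × √(37/2) = 0.79 × 4.301 = 3.398.
z_β = 3.398 − 2.326 = 1.072.
Power = Φ(1.072) = 0.858.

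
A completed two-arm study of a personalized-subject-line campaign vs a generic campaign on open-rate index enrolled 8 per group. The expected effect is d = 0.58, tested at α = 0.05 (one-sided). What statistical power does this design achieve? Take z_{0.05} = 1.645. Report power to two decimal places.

power ≈ 0.31

For two equal groups, power = Φ(d·√(n/2) − z_{α}).
d·√(n/2) = 0.58 × √(8/2) = 0.58 × 2.000 = 1.160.
z_β = 1.160 − 1.645 = -0.485.
Power = Φ(-0.485) = 0.314.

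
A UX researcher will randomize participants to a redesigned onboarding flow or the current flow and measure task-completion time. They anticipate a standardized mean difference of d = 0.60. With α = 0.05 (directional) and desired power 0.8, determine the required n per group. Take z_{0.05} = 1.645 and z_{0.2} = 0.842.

For two independent groups with equal n: n = 2·((z_{α} + z_β) / d)².
z_{α} + z_β = 1.645 + 0.842 = 2.487.
n = 2 × (2.487 / 0.60)² = 2 × 4.145² = 2 × 17.18 = 34.4.
Round up to the next whole participant.

n = 35 per group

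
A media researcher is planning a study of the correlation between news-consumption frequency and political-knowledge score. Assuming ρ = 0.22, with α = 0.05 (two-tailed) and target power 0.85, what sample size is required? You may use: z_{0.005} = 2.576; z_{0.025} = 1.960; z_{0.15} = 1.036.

n = 183

Fisher's z: C = ½·ln((1+r)/(1−r)) = ½·ln(1.5641) = 0.2237.
n = ((z_{α/2} + z_β)/C)² + 3.
(1.960 + 1.036) / 0.2237 = 2.996 / 0.2237 = 13.393.
n = 13.393² + 3 = 179.37 + 3 = 182.4.
Round up.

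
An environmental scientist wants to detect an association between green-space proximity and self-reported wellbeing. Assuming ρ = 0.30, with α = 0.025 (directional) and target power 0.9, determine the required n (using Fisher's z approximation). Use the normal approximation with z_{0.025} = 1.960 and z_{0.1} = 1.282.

n = 113

Fisher's z: C = ½·ln((1+r)/(1−r)) = ½·ln(1.8571) = 0.3095.
n = ((z_{α} + z_β)/C)² + 3.
(1.960 + 1.282) / 0.3095 = 3.242 / 0.3095 = 10.475.
n = 10.475² + 3 = 109.72 + 3 = 112.7.
Round up.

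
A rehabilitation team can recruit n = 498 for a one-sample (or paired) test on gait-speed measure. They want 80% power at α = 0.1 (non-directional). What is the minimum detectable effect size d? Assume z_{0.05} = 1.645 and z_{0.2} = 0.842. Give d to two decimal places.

d_min ≈ 0.11

For a single sample (or paired design) of n = 498: d_min = (z_{α/2} + z_β)/√n.
z-sum = 1.645 + 0.842 = 2.487.
d_min = 2.487 / √498 = 2.487 / 22.316 = 0.111.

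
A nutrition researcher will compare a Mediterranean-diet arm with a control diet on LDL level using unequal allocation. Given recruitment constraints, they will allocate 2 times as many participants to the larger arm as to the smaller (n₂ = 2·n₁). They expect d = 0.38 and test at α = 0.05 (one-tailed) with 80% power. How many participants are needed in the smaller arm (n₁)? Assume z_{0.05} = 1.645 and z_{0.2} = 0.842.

n₁ = 65

With allocation ratio k = n₂/n₁ = 2, Var(x̄₁−x̄₂) = σ²(1/n₁ + 1/(k·n₁)) = σ²·(k+1)/(k·n₁).
So n₁ = (1 + 1/k)·((z_{α} + z_β)/d)² = 1.500 × (2.487/0.38)².
n₁ = 1.500 × 42.83 = 64.3.
Round up: n₁ = 65, giving n₂ = 2 × 65 = 130.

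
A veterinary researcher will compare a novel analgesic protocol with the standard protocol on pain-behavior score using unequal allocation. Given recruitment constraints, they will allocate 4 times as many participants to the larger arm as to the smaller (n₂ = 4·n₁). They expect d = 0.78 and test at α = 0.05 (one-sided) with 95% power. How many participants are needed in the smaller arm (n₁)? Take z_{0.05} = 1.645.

n₁ = 23

With allocation ratio k = n₂/n₁ = 4, Var(x̄₁−x̄₂) = σ²(1/n₁ + 1/(k·n₁)) = σ²·(k+1)/(k·n₁).
So n₁ = (1 + 1/k)·((z_{α} + z_β)/d)² = 1.250 × (3.290/0.78)².
n₁ = 1.250 × 17.79 = 22.2.
Round up: n₁ = 23, giving n₂ = 4 × 23 = 92.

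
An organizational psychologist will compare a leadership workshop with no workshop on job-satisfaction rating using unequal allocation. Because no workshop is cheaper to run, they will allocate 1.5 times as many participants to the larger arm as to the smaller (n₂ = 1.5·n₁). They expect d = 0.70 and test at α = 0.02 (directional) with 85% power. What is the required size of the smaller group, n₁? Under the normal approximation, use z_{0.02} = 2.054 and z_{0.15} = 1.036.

With allocation ratio k = n₂/n₁ = 1.5, Var(x̄₁−x̄₂) = σ²(1/n₁ + 1/(k·n₁)) = σ²·(k+1)/(k·n₁).
So n₁ = (1 + 1/k)·((z_{α} + z_β)/d)² = 1.667 × (3.090/0.70)².
n₁ = 1.667 × 19.49 = 32.5.
Round up: n₁ = 33, giving n₂ = ⌈1.5 × 33⌉ = ⌈49.5⌉ = 50.

n₁ = 33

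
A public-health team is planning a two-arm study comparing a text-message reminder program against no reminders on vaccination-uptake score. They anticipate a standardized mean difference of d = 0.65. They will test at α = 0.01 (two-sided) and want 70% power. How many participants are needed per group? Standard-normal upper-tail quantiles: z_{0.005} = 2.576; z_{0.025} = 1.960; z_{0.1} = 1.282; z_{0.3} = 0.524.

For two independent groups with equal n: n = 2·((z_{α/2} + z_β) / d)².
z_{α/2} + z_β = 2.576 + 0.524 = 3.100.
n = 2 × (3.100 / 0.65)² = 2 × 4.769² = 2 × 22.75 = 45.5.
Round up to the next whole participant.

n = 46 per group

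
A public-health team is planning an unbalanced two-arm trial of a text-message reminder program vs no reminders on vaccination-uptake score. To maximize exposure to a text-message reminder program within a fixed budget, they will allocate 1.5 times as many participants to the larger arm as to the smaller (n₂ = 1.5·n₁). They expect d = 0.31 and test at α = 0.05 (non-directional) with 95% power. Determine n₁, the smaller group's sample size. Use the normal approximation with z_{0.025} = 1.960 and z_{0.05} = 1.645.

n₁ = 226

With allocation ratio k = n₂/n₁ = 1.5, Var(x̄₁−x̄₂) = σ²(1/n₁ + 1/(k·n₁)) = σ²·(k+1)/(k·n₁).
So n₁ = (1 + 1/k)·((z_{α/2} + z_β)/d)² = 1.667 × (3.605/0.31)².
n₁ = 1.667 × 135.23 = 225.4.
Round up: n₁ = 226, giving n₂ = 1.5 × 226 = 339.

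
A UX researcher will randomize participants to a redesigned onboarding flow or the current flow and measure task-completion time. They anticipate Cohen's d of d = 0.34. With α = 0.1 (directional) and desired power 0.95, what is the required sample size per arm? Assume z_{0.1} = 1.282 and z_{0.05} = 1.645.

n = 149 per group

For two independent groups with equal n: n = 2·((z_{α} + z_β) / d)².
z_{α} + z_β = 1.282 + 1.645 = 2.927.
n = 2 × (2.927 / 0.34)² = 2 × 8.609² = 2 × 74.11 = 148.2.
Round up to the next whole participant.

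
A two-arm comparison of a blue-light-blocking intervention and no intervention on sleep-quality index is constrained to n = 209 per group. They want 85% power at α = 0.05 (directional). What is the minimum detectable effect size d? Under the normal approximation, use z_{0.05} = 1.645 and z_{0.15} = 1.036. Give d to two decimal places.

d_min ≈ 0.26

For two independent groups of n = 209 each: d_min = (z_{α} + z_β)·√(2/n).
z-sum = 1.645 + 1.036 = 2.681.
d_min = 2.681 × √(2/209) = 2.681 × 0.0978 = 0.262.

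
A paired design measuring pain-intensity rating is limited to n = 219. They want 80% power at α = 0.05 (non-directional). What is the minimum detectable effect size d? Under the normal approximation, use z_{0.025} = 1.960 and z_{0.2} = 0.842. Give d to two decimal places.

d_min ≈ 0.19

For a single sample (or paired design) of n = 219: d_min = (z_{α/2} + z_β)/√n.
z-sum = 1.960 + 0.842 = 2.802.
d_min = 2.802 / √219 = 2.802 / 14.799 = 0.189.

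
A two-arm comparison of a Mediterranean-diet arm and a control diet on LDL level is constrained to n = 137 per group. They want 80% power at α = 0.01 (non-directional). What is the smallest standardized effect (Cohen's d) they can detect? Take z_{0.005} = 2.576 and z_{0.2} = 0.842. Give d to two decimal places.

d_min ≈ 0.41

For two independent groups of n = 137 each: d_min = (z_{α/2} + z_β)·√(2/n).
z-sum = 2.576 + 0.842 = 3.418.
d_min = 3.418 × √(2/137) = 3.418 × 0.1208 = 0.413.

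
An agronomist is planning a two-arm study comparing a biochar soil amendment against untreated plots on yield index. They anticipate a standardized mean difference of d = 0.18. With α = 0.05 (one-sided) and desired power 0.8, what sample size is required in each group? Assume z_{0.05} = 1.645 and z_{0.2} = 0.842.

n = 382 per group

For two independent groups with equal n: n = 2·((z_{α} + z_β) / d)².
z_{α} + z_β = 1.645 + 0.842 = 2.487.
n = 2 × (2.487 / 0.18)² = 2 × 13.817² = 2 × 190.90 = 381.8.
Round up to the next whole participant.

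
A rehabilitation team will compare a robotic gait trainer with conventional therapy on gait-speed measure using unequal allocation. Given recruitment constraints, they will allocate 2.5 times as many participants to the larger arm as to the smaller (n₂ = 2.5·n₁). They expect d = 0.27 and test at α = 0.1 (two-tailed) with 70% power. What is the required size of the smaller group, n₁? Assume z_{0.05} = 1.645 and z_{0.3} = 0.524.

With allocation ratio k = n₂/n₁ = 2.5, Var(x̄₁−x̄₂) = σ²(1/n₁ + 1/(k·n₁)) = σ²·(k+1)/(k·n₁).
So n₁ = (1 + 1/k)·((z_{α/2} + z_β)/d)² = 1.400 × (2.169/0.27)².
n₁ = 1.400 × 64.53 = 90.3.
Round up: n₁ = 91, giving n₂ = ⌈2.5 × 91⌉ = ⌈227.5⌉ = 228.

n₁ = 91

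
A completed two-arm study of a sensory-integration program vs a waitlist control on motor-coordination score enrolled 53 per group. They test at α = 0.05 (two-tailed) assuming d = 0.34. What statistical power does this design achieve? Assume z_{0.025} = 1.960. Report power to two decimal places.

For two equal groups, power = Φ(d·√(n/2) − z_{α/2}).
d·√(n/2) = 0.34 × √(53/2) = 0.34 × 5.148 = 1.750.
z_β = 1.750 − 1.960 = -0.210.
Power = Φ(-0.210) = 0.417.

power ≈ 0.42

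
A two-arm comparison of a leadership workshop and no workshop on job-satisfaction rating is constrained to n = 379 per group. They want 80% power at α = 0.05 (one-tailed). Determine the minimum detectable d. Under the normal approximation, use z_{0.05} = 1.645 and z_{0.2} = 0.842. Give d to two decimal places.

For two independent groups of n = 379 each: d_min = (z_{α} + z_β)·√(2/n).
z-sum = 1.645 + 0.842 = 2.487.
d_min = 2.487 × √(2/379) = 2.487 × 0.0726 = 0.181.

d_min ≈ 0.18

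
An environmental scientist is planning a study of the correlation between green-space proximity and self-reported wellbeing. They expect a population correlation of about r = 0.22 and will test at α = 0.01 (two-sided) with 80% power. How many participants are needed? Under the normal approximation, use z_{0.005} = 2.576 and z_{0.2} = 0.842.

Fisher's z: C = ½·ln((1+r)/(1−r)) = ½·ln(1.5641) = 0.2237.
n = ((z_{α/2} + z_β)/C)² + 3.
(2.576 + 0.842) / 0.2237 = 3.418 / 0.2237 = 15.279.
n = 15.279² + 3 = 233.46 + 3 = 236.5.
Round up.

n = 237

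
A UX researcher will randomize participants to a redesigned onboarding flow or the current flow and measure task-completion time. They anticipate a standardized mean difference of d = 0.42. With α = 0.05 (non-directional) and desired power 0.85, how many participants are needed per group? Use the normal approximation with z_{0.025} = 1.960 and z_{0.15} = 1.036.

For two independent groups with equal n: n = 2·((z_{α/2} + z_β) / d)².
z_{α/2} + z_β = 1.960 + 1.036 = 2.996.
n = 2 × (2.996 / 0.42)² = 2 × 7.133² = 2 × 50.88 = 101.8.
Round up to the next whole participant.

n = 102 per group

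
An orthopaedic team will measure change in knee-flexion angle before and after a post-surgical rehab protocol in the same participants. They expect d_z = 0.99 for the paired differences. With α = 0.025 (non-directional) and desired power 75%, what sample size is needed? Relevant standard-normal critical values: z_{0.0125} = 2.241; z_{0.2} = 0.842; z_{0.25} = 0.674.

For a paired (one-sample on differences) test: n = ((z_{α/2} + z_β) / d)².
z_{α/2} + z_β = 2.241 + 0.674 = 2.915.
n = (2.915 / 0.99)² = 2.944² = 8.67.
Round up.

n = 9 pairs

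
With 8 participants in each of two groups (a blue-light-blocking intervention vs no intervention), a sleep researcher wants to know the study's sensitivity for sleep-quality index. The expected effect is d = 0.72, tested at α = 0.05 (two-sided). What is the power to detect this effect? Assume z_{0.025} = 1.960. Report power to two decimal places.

power ≈ 0.30

For two equal groups, power = Φ(d·√(n/2) − z_{α/2}).
d·√(n/2) = 0.72 × √(8/2) = 0.72 × 2.000 = 1.440.
z_β = 1.440 − 1.960 = -0.520.
Power = Φ(-0.520) = 0.302.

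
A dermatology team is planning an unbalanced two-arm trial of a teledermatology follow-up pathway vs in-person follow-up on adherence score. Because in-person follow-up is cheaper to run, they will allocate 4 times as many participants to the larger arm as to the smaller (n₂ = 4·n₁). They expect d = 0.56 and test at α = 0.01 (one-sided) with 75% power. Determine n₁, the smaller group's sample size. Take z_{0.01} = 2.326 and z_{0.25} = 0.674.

n₁ = 36

With allocation ratio k = n₂/n₁ = 4, Var(x̄₁−x̄₂) = σ²(1/n₁ + 1/(k·n₁)) = σ²·(k+1)/(k·n₁).
So n₁ = (1 + 1/k)·((z_{α} + z_β)/d)² = 1.250 × (3.000/0.56)².
n₁ = 1.250 × 28.70 = 35.9.
Round up: n₁ = 36, giving n₂ = 4 × 36 = 144.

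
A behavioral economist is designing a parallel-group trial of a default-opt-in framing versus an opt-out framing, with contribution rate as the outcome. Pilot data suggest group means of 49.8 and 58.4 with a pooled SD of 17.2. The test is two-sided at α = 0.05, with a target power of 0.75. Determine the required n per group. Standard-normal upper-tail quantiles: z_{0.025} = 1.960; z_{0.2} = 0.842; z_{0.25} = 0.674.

n = 56 per group

Cohen's d = |M₁ − M₂| / SD_pooled = |49.8 − 58.4| / 17.2 = 8.6 / 17.2 = 0.500.
For two independent groups with equal n: n = 2·((z_{α/2} + z_β) / d)².
z_{α/2} + z_β = 1.960 + 0.674 = 2.634.
n = 2 × (2.634 / 0.500)² = 2 × 5.268² = 2 × 27.75 = 55.5.
Round up to the next whole participant.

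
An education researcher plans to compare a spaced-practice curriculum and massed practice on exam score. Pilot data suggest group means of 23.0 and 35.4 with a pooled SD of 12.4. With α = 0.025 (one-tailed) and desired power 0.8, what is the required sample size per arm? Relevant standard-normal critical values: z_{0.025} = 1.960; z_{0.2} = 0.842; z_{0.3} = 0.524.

Cohen's d = |M₁ − M₂| / SD_pooled = |23.0 − 35.4| / 12.4 = 12.4 / 12.4 = 1.000.
For two independent groups with equal n: n = 2·((z_{α} + z_β) / d)².
z_{α} + z_β = 1.960 + 0.842 = 2.802.
n = 2 × (2.802 / 1.000)² = 2 × 2.802² = 2 × 7.85 = 15.7.
Round up to the next whole participant.

n = 16 per group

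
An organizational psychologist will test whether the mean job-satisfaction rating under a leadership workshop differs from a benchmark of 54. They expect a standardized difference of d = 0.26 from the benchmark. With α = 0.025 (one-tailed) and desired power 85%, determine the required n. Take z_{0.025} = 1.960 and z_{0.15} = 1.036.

n = 133

For a one-sample test: n = ((z_{α} + z_β) / d)².
z_{α} + z_β = 1.960 + 1.036 = 2.996.
n = (2.996 / 0.26)² = 11.523² = 132.78.
Round up.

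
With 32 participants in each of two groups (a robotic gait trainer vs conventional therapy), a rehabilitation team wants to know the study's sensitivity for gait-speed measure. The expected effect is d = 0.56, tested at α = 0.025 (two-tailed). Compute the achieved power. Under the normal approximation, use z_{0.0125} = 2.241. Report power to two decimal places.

power ≈ 0.50

For two equal groups, power = Φ(d·√(n/2) − z_{α/2}).
d·√(n/2) = 0.56 × √(32/2) = 0.56 × 4.000 = 2.240.
z_β = 2.240 − 2.241 = -0.001.
Power = Φ(-0.001) = 0.500.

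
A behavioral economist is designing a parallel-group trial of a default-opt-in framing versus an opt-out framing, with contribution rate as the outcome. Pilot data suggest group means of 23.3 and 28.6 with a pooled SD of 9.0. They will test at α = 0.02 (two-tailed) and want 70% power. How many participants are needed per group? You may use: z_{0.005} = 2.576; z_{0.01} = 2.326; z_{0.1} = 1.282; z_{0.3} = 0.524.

Cohen's d = |M₁ − M₂| / SD_pooled = |23.3 − 28.6| / 9.0 = 5.3 / 9.0 = 0.589.
For two independent groups with equal n: n = 2·((z_{α/2} + z_β) / d)².
z_{α/2} + z_β = 2.326 + 0.524 = 2.850.
n = 2 × (2.850 / 0.589)² = 2 × 4.839² = 2 × 23.41 = 46.8.
Round up to the next whole participant.

n = 47 per group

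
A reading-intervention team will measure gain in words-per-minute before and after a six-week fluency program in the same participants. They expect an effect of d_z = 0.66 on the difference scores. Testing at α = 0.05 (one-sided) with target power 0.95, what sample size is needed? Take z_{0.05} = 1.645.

For a paired (one-sample on differences) test: n = ((z_{α} + z_β) / d)².
z_{α} + z_β = 1.645 + 1.645 = 3.290.
n = (3.290 / 0.66)² = 4.985² = 24.85.
Round up.

n = 25 pairs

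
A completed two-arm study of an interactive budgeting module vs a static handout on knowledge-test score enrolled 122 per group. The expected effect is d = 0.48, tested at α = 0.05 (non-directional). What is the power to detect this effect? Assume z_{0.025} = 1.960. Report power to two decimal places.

power ≈ 0.96

For two equal groups, power = Φ(d·√(n/2) − z_{α/2}).
d·√(n/2) = 0.48 × √(122/2) = 0.48 × 7.810 = 3.749.
z_β = 3.749 − 1.960 = 1.789.
Power = Φ(1.789) = 0.963.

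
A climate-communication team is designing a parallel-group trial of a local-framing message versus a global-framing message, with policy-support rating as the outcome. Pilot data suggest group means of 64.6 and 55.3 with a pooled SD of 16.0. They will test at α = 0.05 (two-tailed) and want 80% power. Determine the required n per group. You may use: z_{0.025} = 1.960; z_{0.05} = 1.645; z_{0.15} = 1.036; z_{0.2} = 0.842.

n = 47 per group

Cohen's d = |M₁ − M₂| / SD_pooled = |64.6 − 55.3| / 16.0 = 9.3 / 16.0 = 0.581.
For two independent groups with equal n: n = 2·((z_{α/2} + z_β) / d)².
z_{α/2} + z_β = 1.960 + 0.842 = 2.802.
n = 2 × (2.802 / 0.581)² = 2 × 4.823² = 2 × 23.26 = 46.5.
Round up to the next whole participant.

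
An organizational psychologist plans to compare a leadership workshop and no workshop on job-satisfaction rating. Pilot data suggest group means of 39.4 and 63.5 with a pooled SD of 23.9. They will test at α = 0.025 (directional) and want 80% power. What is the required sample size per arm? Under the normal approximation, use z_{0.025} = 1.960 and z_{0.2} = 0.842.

Cohen's d = |M₁ − M₂| / SD_pooled = |39.4 − 63.5| / 23.9 = 24.1 / 23.9 = 1.008.
For two independent groups with equal n: n = 2·((z_{α} + z_β) / d)².
z_{α} + z_β = 1.960 + 0.842 = 2.802.
n = 2 × (2.802 / 1.008)² = 2 × 2.780² = 2 × 7.73 = 15.5.
Round up to the next whole participant.

n = 16 per group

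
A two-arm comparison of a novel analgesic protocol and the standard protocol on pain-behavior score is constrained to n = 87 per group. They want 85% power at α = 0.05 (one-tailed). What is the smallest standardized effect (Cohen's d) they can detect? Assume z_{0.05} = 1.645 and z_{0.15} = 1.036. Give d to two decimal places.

For two independent groups of n = 87 each: d_min = (z_{α} + z_β)·√(2/n).
z-sum = 1.645 + 1.036 = 2.681.
d_min = 2.681 × √(2/87) = 2.681 × 0.1516 = 0.406.

d_min ≈ 0.41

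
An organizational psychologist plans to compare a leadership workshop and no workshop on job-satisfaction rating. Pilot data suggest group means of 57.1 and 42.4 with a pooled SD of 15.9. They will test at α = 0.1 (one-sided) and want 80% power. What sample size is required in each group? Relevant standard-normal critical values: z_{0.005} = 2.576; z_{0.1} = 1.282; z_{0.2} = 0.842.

Cohen's d = |M₁ − M₂| / SD_pooled = |57.1 − 42.4| / 15.9 = 14.7 / 15.9 = 0.925.
For two independent groups with equal n: n = 2·((z_{α} + z_β) / d)².
z_{α} + z_β = 1.282 + 0.842 = 2.124.
n = 2 × (2.124 / 0.925)² = 2 × 2.296² = 2 × 5.27 = 10.5.
Round up to the next whole participant.

n = 11 per group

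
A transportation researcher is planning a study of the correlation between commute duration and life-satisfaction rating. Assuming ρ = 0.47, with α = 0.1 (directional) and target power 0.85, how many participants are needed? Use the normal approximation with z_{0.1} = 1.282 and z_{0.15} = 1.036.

Fisher's z: C = ½·ln((1+r)/(1−r)) = ½·ln(2.7736) = 0.5101.
n = ((z_{α} + z_β)/C)² + 3.
(1.282 + 1.036) / 0.5101 = 2.318 / 0.5101 = 4.544.
n = 4.544² + 3 = 20.65 + 3 = 23.6.
Round up.

n = 24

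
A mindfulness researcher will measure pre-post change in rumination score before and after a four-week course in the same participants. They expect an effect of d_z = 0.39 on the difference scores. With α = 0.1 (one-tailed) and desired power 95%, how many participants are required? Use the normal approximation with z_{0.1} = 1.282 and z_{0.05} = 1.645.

For a paired (one-sample on differences) test: n = ((z_{α} + z_β) / d)².
z_{α} + z_β = 1.282 + 1.645 = 2.927.
n = (2.927 / 0.39)² = 7.505² = 56.33.
Round up.

n = 57 pairs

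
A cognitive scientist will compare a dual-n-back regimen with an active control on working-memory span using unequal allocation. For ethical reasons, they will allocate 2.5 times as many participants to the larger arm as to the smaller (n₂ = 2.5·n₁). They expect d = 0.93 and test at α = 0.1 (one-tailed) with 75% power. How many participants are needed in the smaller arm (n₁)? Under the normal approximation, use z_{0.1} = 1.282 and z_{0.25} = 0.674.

With allocation ratio k = n₂/n₁ = 2.5, Var(x̄₁−x̄₂) = σ²(1/n₁ + 1/(k·n₁)) = σ²·(k+1)/(k·n₁).
So n₁ = (1 + 1/k)·((z_{α} + z_β)/d)² = 1.400 × (1.956/0.93)².
n₁ = 1.400 × 4.42 = 6.2.
Round up: n₁ = 7, giving n₂ = ⌈2.5 × 7⌉ = ⌈17.5⌉ = 18.

n₁ = 7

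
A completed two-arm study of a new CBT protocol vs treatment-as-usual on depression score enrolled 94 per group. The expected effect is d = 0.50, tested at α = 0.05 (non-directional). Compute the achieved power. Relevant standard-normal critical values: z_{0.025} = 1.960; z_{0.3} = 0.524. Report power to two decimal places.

power ≈ 0.93

For two equal groups, power = Φ(d·√(n/2) − z_{α/2}).
d·√(n/2) = 0.50 × √(94/2) = 0.50 × 6.856 = 3.428.
z_β = 3.428 − 1.960 = 1.468.
Power = Φ(1.468) = 0.929.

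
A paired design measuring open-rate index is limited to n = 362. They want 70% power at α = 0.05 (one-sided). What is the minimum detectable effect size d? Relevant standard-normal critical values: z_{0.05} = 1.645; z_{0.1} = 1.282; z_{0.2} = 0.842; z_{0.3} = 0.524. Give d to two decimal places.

For a single sample (or paired design) of n = 362: d_min = (z_{α} + z_β)/√n.
z-sum = 1.645 + 0.524 = 2.169.
d_min = 2.169 / √362 = 2.169 / 19.026 = 0.114.

d_min ≈ 0.11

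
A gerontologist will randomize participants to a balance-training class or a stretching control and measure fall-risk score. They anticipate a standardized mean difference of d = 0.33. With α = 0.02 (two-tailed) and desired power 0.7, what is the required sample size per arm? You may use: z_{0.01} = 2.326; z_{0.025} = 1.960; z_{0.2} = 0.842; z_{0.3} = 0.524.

n = 150 per group

For two independent groups with equal n: n = 2·((z_{α/2} + z_β) / d)².
z_{α/2} + z_β = 2.326 + 0.524 = 2.850.
n = 2 × (2.850 / 0.33)² = 2 × 8.636² = 2 × 74.59 = 149.2.
Round up to the next whole participant.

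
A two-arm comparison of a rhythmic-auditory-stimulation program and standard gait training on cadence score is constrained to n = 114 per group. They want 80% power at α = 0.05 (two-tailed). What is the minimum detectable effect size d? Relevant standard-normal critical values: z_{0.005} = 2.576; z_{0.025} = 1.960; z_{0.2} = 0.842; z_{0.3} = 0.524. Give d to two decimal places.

For two independent groups of n = 114 each: d_min = (z_{α/2} + z_β)·√(2/n).
z-sum = 1.960 + 0.842 = 2.802.
d_min = 2.802 × √(2/114) = 2.802 × 0.1325 = 0.371.

d_min ≈ 0.37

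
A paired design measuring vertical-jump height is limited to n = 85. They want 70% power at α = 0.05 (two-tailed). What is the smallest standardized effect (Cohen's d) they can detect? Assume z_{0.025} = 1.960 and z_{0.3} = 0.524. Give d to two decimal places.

d_min ≈ 0.27

For a single sample (or paired design) of n = 85: d_min = (z_{α/2} + z_β)/√n.
z-sum = 1.960 + 0.524 = 2.484.
d_min = 2.484 / √85 = 2.484 / 9.220 = 0.269.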